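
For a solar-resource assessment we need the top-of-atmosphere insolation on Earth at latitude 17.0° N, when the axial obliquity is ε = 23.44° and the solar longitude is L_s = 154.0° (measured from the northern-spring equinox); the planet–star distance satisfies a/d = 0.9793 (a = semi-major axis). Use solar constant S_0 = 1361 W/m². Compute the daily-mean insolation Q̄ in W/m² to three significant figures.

Q̄ ≈ 425 W/m²

Solar declination: sin δ = sin ε · sin L_s = sin 23.44° × sin 154.0° = 0.17438, so δ = +10.043°.
cos h₀ = −tan(+17.0°) tan(+10.043°) = -0.0541, h₀ = 1.6250 rad.
Bracket: h₀ sin ϕ sin δ + cos ϕ cos δ sin h₀ = 1.6250×0.29237×0.17438 + 0.95630×0.98468×0.99853 = 0.082848 + 0.940265 = 1.023113.
Inverse-square distance factor (a/d)² = 0.9793² = 0.959028.
Q̄ = (S_0/π) × 0.959028 × [bracket] = (1361/π) × 0.959028 × 1.023113 = 425.1 W/m².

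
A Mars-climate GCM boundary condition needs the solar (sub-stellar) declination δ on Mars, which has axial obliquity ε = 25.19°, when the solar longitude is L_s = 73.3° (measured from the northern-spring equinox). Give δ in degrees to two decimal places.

sin δ = sin ε · sin L_s = sin 25.19° × sin 73.3° = 0.407670.
δ = arcsin(0.407670) = +24.06°.

δ = +24.06°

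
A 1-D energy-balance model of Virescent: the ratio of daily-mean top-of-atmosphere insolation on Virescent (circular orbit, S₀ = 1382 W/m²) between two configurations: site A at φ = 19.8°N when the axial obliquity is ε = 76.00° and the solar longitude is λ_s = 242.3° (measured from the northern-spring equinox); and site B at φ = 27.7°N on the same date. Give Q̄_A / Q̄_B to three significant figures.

Q̄_A / Q̄_B ≈ 6.56

— Configuration A (φ=+19.8°):
Solar declination: sin δ = sin ε · sin λ_s = sin 76.00° × sin 242.3° = -0.85909, so δ = -59.215°.
cos H₀ = −tan(+19.8°) tan(-59.215°) = 0.6043, H₀ = 0.9219 rad.
Bracket: H₀ sin φ sin δ + cos φ cos δ sin H₀ = 0.9219×0.33874×-0.85909 + 0.94088×0.51182×0.79676 = -0.268280 + 0.383689 = 0.115409.
Q̄ = (S₀/π) × [bracket] = (1382/π) × 0.115409 = 50.769 W/m².
— Configuration B (φ=+27.7°):
cos H₀ = −tan(+27.7°) tan(-59.215°) = 0.8812, H₀ = 0.4923 rad.
Bracket: H₀ sin φ sin δ + cos φ cos δ sin H₀ = 0.4923×0.46484×-0.85909 + 0.88539×0.51182×0.47267 = -0.196595 + 0.214195 = 0.017600.
Q̄ = (S₀/π) × [bracket] = (1382/π) × 0.017600 = 7.7423 W/m².
Ratio Q̄_A / Q̄_B = 50.769 / 7.7423 = 6.557.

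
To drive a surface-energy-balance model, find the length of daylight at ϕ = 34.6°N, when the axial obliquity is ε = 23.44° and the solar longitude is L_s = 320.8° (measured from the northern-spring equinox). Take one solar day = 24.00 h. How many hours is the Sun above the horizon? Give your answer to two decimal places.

Solar declination: sin δ = sin ε · sin L_s = sin 23.44° × sin 320.8° = -0.25141, so δ = -14.561°.
cos h₀ = −tan ϕ · tan δ = −tan(+34.6°) × tan(-14.561°) = 0.1792, so h₀ = 1.3906 rad = 79.68°.
Daylight = 2h₀/(2π) × 24.00 h = (1.3906/π) × 24.00 = 10.62 h.

10.62 h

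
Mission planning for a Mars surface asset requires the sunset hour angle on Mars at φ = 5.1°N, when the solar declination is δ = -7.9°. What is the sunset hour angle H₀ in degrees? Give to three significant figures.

H₀ = 89.3°

cos H₀ = −tan φ · tan δ = −tan(+5.1°) × tan(-7.900°) = 0.0124, so H₀ = 1.5584 rad = 89.29°.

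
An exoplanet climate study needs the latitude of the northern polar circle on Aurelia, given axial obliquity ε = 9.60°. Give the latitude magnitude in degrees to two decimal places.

80.40°

The polar circle is the lowest latitude that experiences at least one full rotation of continuous daylight at the northern-summer solstice; it lies at |ϕ| = 90° − ε = 90° − 9.60° = 80.40°.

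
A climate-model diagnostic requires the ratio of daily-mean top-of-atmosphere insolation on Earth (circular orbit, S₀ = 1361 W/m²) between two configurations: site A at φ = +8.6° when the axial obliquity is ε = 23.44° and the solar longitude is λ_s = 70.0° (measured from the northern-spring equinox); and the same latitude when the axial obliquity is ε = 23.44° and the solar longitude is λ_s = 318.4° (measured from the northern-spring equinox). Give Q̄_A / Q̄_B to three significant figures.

Q̄_A / Q̄_B ≈ 1.13

— Configuration A (φ=+8.6°):
Solar declination: sin δ = sin ε · sin λ_s = sin 23.44° × sin 70.0° = 0.37380, so δ = +21.950°.
cos H₀ = −tan(+8.6°) tan(+21.950°) = -0.0610, H₀ = 1.6318 rad.
Bracket: H₀ sin φ sin δ + cos φ cos δ sin H₀ = 1.6318×0.14954×0.37380 + 0.98876×0.92751×0.99814 = 0.091214 + 0.915379 = 1.006593.
Q̄ = (S₀/π) × [bracket] = (1361/π) × 1.006593 = 436.08 W/m².
— Configuration B (φ=+8.6°):
Solar declination: sin δ = sin ε · sin λ_s = sin 23.44° × sin 318.4° = -0.26410, so δ = -15.314°.
cos H₀ = −tan(+8.6°) tan(-15.314°) = 0.0414, H₀ = 1.5294 rad.
Bracket: H₀ sin φ sin δ + cos φ cos δ sin H₀ = 1.5294×0.14954×-0.26410 + 0.98876×0.96449×0.99914 = -0.060401 + 0.952829 = 0.892428.
Q̄ = (S₀/π) × [bracket] = (1361/π) × 0.892428 = 386.62 W/m².
Ratio Q̄_A / Q̄_B = 436.08 / 386.62 = 1.128.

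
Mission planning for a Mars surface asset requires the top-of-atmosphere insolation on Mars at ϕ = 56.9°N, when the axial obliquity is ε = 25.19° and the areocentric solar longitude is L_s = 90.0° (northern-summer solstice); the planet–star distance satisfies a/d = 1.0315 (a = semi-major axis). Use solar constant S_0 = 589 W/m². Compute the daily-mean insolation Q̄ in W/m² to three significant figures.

Q̄ ≈ 237 W/m²

sin δ = sin 25.19° × sin 90.0° = 0.42562, so δ = +25.190°.
cos h₀ = −tan(+56.9°) tan(+25.190°) = -0.7215, h₀ = 2.3768 rad.
Bracket: h₀ sin ϕ sin δ + cos ϕ cos δ sin h₀ = 2.3768×0.83772×0.42562 + 0.54610×0.90490×0.69240 = 0.847449 + 0.342160 = 1.189609.
Inverse-square distance factor (a/d)² = 1.0315² = 1.063992.
Q̄ = (S_0/π) × 1.063992 × [bracket] = (589/π) × 1.063992 × 1.189609 = 237.3 W/m².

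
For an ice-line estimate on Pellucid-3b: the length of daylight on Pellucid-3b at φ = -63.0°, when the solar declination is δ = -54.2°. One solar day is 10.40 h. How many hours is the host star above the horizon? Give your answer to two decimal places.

Sunrise equation: cos H₀ = −tan φ · tan δ = -2.7212 ≤ −1, so the host star never sets (polar day) and H₀ = π.
Daylight = 2H₀/(2π) × 10.40 h = (3.1416/π) × 10.40 = 10.40 h.

10.40 h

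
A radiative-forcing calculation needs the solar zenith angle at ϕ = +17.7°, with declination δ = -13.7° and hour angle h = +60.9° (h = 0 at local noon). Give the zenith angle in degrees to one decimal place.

cos θ_z = sin ϕ sin δ + cos ϕ cos δ cos h = -0.072007 + 0.450131 = 0.378124.
θ_z = arccos(0.378124) = 67.8°.

θ_z = 67.8°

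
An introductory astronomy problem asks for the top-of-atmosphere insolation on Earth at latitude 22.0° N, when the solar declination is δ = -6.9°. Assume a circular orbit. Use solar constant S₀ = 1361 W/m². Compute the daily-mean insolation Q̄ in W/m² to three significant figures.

Q̄ ≈ 369 W/m²

cos H₀ = −tan(+22.0°) tan(-6.900°) = 0.0489, H₀ = 1.5219 rad.
Bracket: H₀ sin φ sin δ + cos φ cos δ sin H₀ = 1.5219×0.37461×-0.12014 + 0.92718×0.99276×0.99880 = -0.068494 + 0.919363 = 0.850869.
Q̄ = (S₀/π) × [bracket] = (1361/π) × 0.850869 = 368.6 W/m².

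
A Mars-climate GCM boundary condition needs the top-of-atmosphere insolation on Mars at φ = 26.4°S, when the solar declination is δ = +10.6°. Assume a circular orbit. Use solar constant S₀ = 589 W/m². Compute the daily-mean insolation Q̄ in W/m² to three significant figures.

cos H₀ = −tan(-26.4°) tan(+10.600°) = 0.0929, H₀ = 1.4778 rad.
Bracket: H₀ sin φ sin δ + cos φ cos δ sin H₀ = 1.4778×-0.44464×0.18395 + 0.89571×0.98294×0.99568 = -0.120872 + 0.876626 = 0.755754.
Q̄ = (S₀/π) × [bracket] = (589/π) × 0.755754 = 141.7 W/m².

Q̄ ≈ 142 W/m²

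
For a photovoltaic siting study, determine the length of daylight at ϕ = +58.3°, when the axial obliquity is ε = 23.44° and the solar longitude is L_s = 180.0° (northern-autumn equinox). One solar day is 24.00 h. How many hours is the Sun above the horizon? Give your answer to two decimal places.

Solar declination: sin δ = sin ε · sin L_s = sin 23.44° × sin 180.0° = 0.00000, so δ = +0.000°.
cos h₀ = −tan ϕ · tan δ = −tan(+58.3°) × tan(+0.000°) = -0.0000, so h₀ = 1.5708 rad = 90.00°.
Daylight = 2h₀/(2π) × 24.00 h = (1.5708/π) × 24.00 = 12.00 h.

12.00 h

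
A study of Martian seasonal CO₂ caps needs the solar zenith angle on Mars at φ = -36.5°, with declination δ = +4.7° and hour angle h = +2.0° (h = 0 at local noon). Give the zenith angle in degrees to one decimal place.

θ_z = 41.2°

cos θ_z = sin φ sin δ + cos φ cos δ cos h = -0.048739 + 0.800666 = 0.751927.
θ_z = arccos(0.751927) = 41.2°.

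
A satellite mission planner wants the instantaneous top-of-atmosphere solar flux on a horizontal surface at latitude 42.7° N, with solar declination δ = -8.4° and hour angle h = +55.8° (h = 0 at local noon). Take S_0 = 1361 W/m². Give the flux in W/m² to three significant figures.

421 W/m²

cos θ_z = sin ϕ sin δ + cos ϕ cos δ cos h = -0.099068 + 0.408652 = 0.309584.
Flux = S_0 · cos θ_z = 1361 × 0.309584 = 421.3 W/m².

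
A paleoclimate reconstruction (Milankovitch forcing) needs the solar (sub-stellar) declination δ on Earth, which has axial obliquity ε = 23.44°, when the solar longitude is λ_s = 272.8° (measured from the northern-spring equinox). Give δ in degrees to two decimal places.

sin δ = sin ε · sin λ_s = sin 23.44° × sin 272.8° = -0.397314.
δ = arcsin(-0.397314) = -23.41°.

δ = -23.41°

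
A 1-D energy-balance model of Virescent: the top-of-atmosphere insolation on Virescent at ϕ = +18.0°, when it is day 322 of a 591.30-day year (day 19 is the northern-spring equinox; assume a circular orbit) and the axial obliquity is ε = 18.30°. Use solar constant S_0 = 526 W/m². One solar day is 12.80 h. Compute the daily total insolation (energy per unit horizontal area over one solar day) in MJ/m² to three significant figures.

7.24 MJ/m²

Solar longitude: L_s = 360° × (322 − 19)/591.30 = 184.475°.
sin δ = sin 18.30° × sin 184.475° = -0.02450, so δ = -1.404°.
cos h₀ = −tan(+18.0°) tan(-1.404°) = 0.0080, h₀ = 1.5628 rad.
Bracket: h₀ sin ϕ sin δ + cos ϕ cos δ sin h₀ = 1.5628×0.30902×-0.02450 + 0.95106×0.99970×0.99997 = -0.011832 + 0.950746 = 0.938914.
Q̄ = (S_0/π) × [bracket] = (526/π) × 0.938914 = 157.20 W/m².
Daily total = Q̄ × 12.80 h × 3600 s/h = 157.20 × 12.80 × 3600 / 10⁶ = 7.244 MJ/m².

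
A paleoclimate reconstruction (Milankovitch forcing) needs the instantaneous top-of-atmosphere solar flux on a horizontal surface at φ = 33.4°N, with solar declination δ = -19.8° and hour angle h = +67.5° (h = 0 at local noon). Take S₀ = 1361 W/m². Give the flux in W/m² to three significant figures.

155 W/m²

cos θ_z = sin φ sin δ + cos φ cos δ cos h = -0.186469 + 0.300595 = 0.114126.
Flux = S₀ · cos θ_z = 1361 × 0.114126 = 155.3 W/m².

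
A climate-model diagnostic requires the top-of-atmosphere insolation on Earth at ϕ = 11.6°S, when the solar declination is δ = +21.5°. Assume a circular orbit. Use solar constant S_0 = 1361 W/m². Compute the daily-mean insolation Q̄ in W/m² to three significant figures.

Q̄ ≈ 346 W/m²

cos h₀ = −tan(-11.6°) tan(+21.500°) = 0.0809, h₀ = 1.4898 rad.
Bracket: h₀ sin ϕ sin δ + cos ϕ cos δ sin h₀ = 1.4898×-0.20108×0.36650 + 0.97958×0.93042×0.99673 = -0.109792 + 0.908440 = 0.798648.
Q̄ = (S_0/π) × [bracket] = (1361/π) × 0.798648 = 346.0 W/m².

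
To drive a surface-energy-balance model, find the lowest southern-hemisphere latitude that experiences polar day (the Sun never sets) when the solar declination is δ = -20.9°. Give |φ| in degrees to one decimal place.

|φ| = 69.1°

Polar day requires cos H₀ = −tan φ tan δ ≤ −1, i.e. tan φ tan δ ≥ 1.
The boundary is |tan φ| · |tan δ| = 1, so |φ| = 90° − |δ| = 90° − 20.9° = 69.1° in the southern hemisphere.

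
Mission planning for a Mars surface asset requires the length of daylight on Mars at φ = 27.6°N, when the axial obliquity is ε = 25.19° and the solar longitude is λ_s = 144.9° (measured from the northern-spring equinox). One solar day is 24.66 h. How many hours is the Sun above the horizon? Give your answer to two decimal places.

13.37 h

Solar declination: sin δ = sin ε · sin λ_s = sin 25.19° × sin 144.9° = 0.24473, so δ = +14.166°.
cos H₀ = −tan φ · tan δ = −tan(+27.6°) × tan(+14.166°) = -0.1320, so H₀ = 1.7031 rad = 97.58°.
Daylight = 2H₀/(2π) × 24.66 h = (1.7031/π) × 24.66 = 13.37 h.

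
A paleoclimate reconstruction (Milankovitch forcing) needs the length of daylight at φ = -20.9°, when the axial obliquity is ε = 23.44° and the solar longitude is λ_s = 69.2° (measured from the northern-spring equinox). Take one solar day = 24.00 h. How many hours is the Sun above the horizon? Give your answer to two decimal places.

Solar declination: sin δ = sin ε · sin λ_s = sin 23.44° × sin 69.2° = 0.37186, so δ = +21.831°.
cos H₀ = −tan φ · tan δ = −tan(-20.9°) × tan(+21.831°) = 0.1530, so H₀ = 1.4172 rad = 81.20°.
Daylight = 2H₀/(2π) × 24.00 h = (1.4172/π) × 24.00 = 10.83 h.

10.83 h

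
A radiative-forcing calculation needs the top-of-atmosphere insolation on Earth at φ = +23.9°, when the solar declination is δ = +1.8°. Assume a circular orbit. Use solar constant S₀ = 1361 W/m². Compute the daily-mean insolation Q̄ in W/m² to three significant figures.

cos H₀ = −tan(+23.9°) tan(+1.800°) = -0.0139, H₀ = 1.5847 rad.
Bracket: H₀ sin φ sin δ + cos φ cos δ sin H₀ = 1.5847×0.40514×0.03141 + 0.91425×0.99951×0.99990 = 0.020166 + 0.913711 = 0.933877.
Q̄ = (S₀/π) × [bracket] = (1361/π) × 0.933877 = 404.6 W/m².

Q̄ ≈ 405 W/m²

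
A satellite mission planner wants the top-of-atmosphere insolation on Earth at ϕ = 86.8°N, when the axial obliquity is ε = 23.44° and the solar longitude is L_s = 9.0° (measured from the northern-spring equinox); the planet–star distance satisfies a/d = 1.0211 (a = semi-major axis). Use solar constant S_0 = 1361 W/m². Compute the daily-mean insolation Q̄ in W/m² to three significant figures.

Q̄ ≈ 88.2 W/m²

Solar declination: sin δ = sin ε · sin L_s = sin 23.44° × sin 9.0° = 0.06223, so δ = +3.568°.
cos h₀ = −tan(+86.8°) tan(+3.568°) = -1.1152 ≤ −1 ⇒ polar day, h₀ = π.
Bracket: h₀ sin ϕ sin δ + cos ϕ cos δ sin h₀ = 3.1416×0.99844×0.06223 + 0.05582×0.99806×0.00000 = 0.195197 + 0.000000 = 0.195197.
Inverse-square distance factor (a/d)² = 1.0211² = 1.042645.
Q̄ = (S_0/π) × 1.042645 × [bracket] = (1361/π) × 1.042645 × 0.195197 = 88.17 W/m².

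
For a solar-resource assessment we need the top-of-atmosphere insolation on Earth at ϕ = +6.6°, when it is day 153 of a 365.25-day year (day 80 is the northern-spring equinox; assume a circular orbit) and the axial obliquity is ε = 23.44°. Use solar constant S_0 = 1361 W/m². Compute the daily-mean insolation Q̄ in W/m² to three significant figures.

Solar longitude: L_s = 360° × (153 − 80)/365.25 = 71.951°.
sin δ = sin 23.44° × sin 71.951° = 0.37821, so δ = +22.223°.
cos h₀ = −tan(+6.6°) tan(+22.223°) = -0.0473, h₀ = 1.6181 rad.
Bracket: h₀ sin ϕ sin δ + cos ϕ cos δ sin h₀ = 1.6181×0.11494×0.37821 + 0.99337×0.92572×0.99888 = 0.070341 + 0.918553 = 0.988894.
Q̄ = (S_0/π) × [bracket] = (1361/π) × 0.988894 = 428.4 W/m².

Q̄ ≈ 428 W/m²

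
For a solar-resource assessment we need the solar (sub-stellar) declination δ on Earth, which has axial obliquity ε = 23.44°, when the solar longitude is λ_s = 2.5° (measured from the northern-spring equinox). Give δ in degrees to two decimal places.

sin δ = sin ε · sin λ_s = sin 23.44° × sin 2.5° = 0.017351.
δ = arcsin(0.017351) = +0.99°.

δ = +0.99°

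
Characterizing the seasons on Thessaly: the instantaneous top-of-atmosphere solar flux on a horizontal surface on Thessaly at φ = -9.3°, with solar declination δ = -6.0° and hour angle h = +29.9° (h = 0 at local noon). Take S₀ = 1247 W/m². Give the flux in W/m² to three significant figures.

cos θ_z = sin φ sin δ + cos φ cos δ cos h = 0.016892 + 0.850815 = 0.867707.
Flux = S₀ · cos θ_z = 1247 × 0.867707 = 1082 W/m².

1.08e+03 W/m²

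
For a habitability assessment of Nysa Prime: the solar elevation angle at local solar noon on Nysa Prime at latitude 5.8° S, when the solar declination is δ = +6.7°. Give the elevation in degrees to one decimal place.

77.5°

At local noon the hour angle is zero, so the zenith angle equals |ϕ − δ| = |-5.8° − (+6.700°)| = 12.500°.
Elevation = 90° − 12.500° = 77.5°.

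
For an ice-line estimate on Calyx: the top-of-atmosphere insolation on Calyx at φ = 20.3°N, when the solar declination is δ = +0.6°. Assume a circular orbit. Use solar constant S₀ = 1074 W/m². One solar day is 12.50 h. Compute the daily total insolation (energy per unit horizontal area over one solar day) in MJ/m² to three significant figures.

14.5 MJ/m²

cos H₀ = −tan(+20.3°) tan(+0.600°) = -0.0039, H₀ = 1.5747 rad.
Bracket: H₀ sin φ sin δ + cos φ cos δ sin H₀ = 1.5747×0.34694×0.01047 + 0.93789×0.99995×0.99999 = 0.005720 + 0.937834 = 0.943554.
Q̄ = (S₀/π) × [bracket] = (1074/π) × 0.943554 = 322.57 W/m².
Daily total = Q̄ × 12.50 h × 3600 s/h = 322.57 × 12.50 × 3600 / 10⁶ = 14.52 MJ/m².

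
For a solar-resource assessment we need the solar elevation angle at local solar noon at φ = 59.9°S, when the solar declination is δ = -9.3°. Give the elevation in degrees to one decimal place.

At local noon the hour angle is zero, so the zenith angle equals |φ − δ| = |-59.9° − (-9.300°)| = 50.600°.
Elevation = 90° − 50.600° = 39.4°.

39.4°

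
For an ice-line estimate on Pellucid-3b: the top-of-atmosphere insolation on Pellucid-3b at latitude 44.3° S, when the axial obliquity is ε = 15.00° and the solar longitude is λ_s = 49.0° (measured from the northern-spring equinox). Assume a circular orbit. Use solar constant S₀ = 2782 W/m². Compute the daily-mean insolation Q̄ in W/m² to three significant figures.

Solar declination: sin δ = sin ε · sin λ_s = sin 15.00° × sin 49.0° = 0.19533, so δ = +11.264°.
cos H₀ = −tan(-44.3°) tan(+11.264°) = 0.1944, H₀ = 1.3752 rad.
Bracket: H₀ sin φ sin δ + cos φ cos δ sin H₀ = 1.3752×-0.69842×0.19533 + 0.71569×0.98074×0.98093 = -0.187608 + 0.688520 = 0.500912.
Q̄ = (S₀/π) × [bracket] = (2782/π) × 0.500912 = 443.6 W/m².

Q̄ ≈ 444 W/m²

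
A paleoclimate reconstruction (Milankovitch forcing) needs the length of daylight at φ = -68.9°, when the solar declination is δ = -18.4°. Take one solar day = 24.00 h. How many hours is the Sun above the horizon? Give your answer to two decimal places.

cos H₀ = −tan φ · tan δ = −tan(-68.9°) × tan(-18.400°) = -0.8621, so H₀ = 2.6102 rad = 149.55°.
Daylight = 2H₀/(2π) × 24.00 h = (2.6102/π) × 24.00 = 19.94 h.

19.94 h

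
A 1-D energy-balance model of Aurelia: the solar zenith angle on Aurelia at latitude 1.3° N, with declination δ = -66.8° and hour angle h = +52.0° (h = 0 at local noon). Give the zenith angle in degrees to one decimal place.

cos θ_z = sin φ sin δ + cos φ cos δ cos h = -0.020853 + 0.242472 = 0.221619.
θ_z = arccos(0.221619) = 77.2°.

θ_z = 77.2°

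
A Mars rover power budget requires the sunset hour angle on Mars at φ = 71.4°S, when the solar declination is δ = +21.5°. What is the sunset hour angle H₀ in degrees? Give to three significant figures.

H₀ = 0.00°

cos H₀ = −tan φ · tan δ = 1.1705 ≥ 1, so the Sun never rises (polar night) and H₀ = 0.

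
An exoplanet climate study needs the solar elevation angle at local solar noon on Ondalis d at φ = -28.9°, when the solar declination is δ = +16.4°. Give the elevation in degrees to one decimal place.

44.7°

At local noon the hour angle is zero, so the zenith angle equals |φ − δ| = |-28.9° − (+16.400°)| = 45.300°.
Elevation = 90° − 45.300° = 44.7°.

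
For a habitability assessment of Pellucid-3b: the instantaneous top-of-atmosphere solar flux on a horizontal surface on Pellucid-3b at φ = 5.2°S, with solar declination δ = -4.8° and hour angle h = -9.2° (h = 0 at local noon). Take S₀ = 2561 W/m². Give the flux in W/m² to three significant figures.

2.53e+03 W/m²

cos θ_z = sin φ sin δ + cos φ cos δ cos h = 0.007584 + 0.979626 = 0.987210.
Flux = S₀ · cos θ_z = 2561 × 0.987210 = 2528 W/m².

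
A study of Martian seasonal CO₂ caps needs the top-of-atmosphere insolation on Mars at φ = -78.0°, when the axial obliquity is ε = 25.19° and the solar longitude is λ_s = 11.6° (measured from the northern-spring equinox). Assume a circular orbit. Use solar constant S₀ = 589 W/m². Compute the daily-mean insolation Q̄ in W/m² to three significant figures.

Solar declination: sin δ = sin ε · sin λ_s = sin 25.19° × sin 11.6° = 0.08558, so δ = +4.910°.
cos H₀ = −tan(-78.0°) tan(+4.910°) = 0.4041, H₀ = 1.1548 rad.
Bracket: H₀ sin φ sin δ + cos φ cos δ sin H₀ = 1.1548×-0.97815×0.08558 + 0.20791×0.99633×0.91471 = -0.096668 + 0.189479 = 0.092811.
Q̄ = (S₀/π) × [bracket] = (589/π) × 0.092811 = 17.40 W/m².

Q̄ ≈ 17.4 W/m²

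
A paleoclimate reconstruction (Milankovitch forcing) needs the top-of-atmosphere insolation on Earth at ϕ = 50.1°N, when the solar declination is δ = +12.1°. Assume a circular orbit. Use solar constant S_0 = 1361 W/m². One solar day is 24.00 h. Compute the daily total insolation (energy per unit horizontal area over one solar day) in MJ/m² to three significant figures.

cos h₀ = −tan(+50.1°) tan(+12.100°) = -0.2564, h₀ = 1.8301 rad.
Bracket: h₀ sin ϕ sin δ + cos ϕ cos δ sin h₀ = 1.8301×0.76717×0.20962 + 0.64145×0.97778×0.96657 = 0.294306 + 0.606230 = 0.900536.
Q̄ = (S_0/π) × [bracket] = (1361/π) × 0.900536 = 390.13 W/m².
Daily total = Q̄ × 24.00 h × 3600 s/h = 390.13 × 24.00 × 3600 / 10⁶ = 33.71 MJ/m².

33.7 MJ/m²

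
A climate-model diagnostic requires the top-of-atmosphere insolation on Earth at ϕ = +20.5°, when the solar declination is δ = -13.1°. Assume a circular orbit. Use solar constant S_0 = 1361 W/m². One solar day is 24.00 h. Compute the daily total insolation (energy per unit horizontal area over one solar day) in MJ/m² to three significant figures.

29.6 MJ/m²

cos h₀ = −tan(+20.5°) tan(-13.100°) = 0.0870, h₀ = 1.4837 rad.
Bracket: h₀ sin ϕ sin δ + cos ϕ cos δ sin h₀ = 1.4837×0.35021×-0.22665 + 0.93667×0.97398×0.99621 = -0.117769 + 0.908840 = 0.791071.
Q̄ = (S_0/π) × [bracket] = (1361/π) × 0.791071 = 342.71 W/m².
Daily total = Q̄ × 24.00 h × 3600 s/h = 342.71 × 24.00 × 3600 / 10⁶ = 29.61 MJ/m².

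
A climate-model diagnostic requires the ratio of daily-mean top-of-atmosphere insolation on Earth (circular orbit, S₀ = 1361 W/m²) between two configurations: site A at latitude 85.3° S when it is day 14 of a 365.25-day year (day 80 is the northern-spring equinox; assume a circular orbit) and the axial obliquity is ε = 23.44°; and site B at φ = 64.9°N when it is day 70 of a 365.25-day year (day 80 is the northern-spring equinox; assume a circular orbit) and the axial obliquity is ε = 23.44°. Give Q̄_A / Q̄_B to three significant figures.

— Configuration A (φ=-85.3°):
Solar longitude: λ_s = 360° × (14 − 80)/365.25 = -65.051°, i.e. -65.051° + 360° = 294.949°.
sin δ = sin 23.44° × sin 294.949° = -0.36067, so δ = -21.141°.
cos H₀ = −tan(-85.3°) tan(-21.141°) = -4.7035 ≤ −1 ⇒ polar day, H₀ = π.
Bracket: H₀ sin φ sin δ + cos φ cos δ sin H₀ = 3.1416×-0.99664×-0.36067 + 0.08194×0.93269×0.00000 = 1.129274 + 0.000000 = 1.129274.
Q̄ = (S₀/π) × [bracket] = (1361/π) × 1.129274 = 489.22 W/m².
— Configuration B (φ=+64.9°):
Solar longitude: λ_s = 360° × (70 − 80)/365.25 = -9.856°, i.e. -9.856° + 360° = 350.144°.
sin δ = sin 23.44° × sin 350.144° = -0.06809, so δ = -3.904°.
cos H₀ = −tan(+64.9°) tan(-3.904°) = 0.1457, H₀ = 1.4246 rad.
Bracket: H₀ sin φ sin δ + cos φ cos δ sin H₀ = 1.4246×0.90557×-0.06809 + 0.42420×0.99768×0.98933 = -0.087841 + 0.418700 = 0.330859.
Q̄ = (S₀/π) × [bracket] = (1361/π) × 0.330859 = 143.33 W/m².
Ratio Q̄_A / Q̄_B = 489.22 / 143.33 = 3.413.

Q̄_A / Q̄_B ≈ 3.41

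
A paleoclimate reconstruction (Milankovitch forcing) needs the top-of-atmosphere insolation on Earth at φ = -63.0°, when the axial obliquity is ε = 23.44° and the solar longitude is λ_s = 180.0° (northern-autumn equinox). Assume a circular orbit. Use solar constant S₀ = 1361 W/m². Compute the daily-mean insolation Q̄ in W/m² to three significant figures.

Solar declination: sin δ = sin ε · sin λ_s = sin 23.44° × sin 180.0° = 0.00000, so δ = +0.000°.
cos H₀ = −tan(-63.0°) tan(+0.000°) = 0.0000, H₀ = 1.5708 rad.
Bracket: H₀ sin φ sin δ + cos φ cos δ sin H₀ = 1.5708×-0.89101×0.00000 + 0.45399×1.00000×1.00000 = -0.000000 + 0.453990 = 0.453990.
Q̄ = (S₀/π) × [bracket] = (1361/π) × 0.453990 = 196.7 W/m².

Q̄ ≈ 197 W/m²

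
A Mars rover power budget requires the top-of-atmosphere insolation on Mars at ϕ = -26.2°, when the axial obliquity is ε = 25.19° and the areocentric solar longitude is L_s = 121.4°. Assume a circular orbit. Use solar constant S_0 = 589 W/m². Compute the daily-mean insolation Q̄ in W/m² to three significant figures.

sin δ = sin 25.19° × sin 121.4° = 0.36329, so δ = +21.302°.
cos h₀ = −tan(-26.2°) tan(+21.302°) = 0.1919, h₀ = 1.3777 rad.
Bracket: h₀ sin ϕ sin δ + cos ϕ cos δ sin h₀ = 1.3777×-0.44151×0.36329 + 0.89726×0.93168×0.98142 = -0.220978 + 0.820427 = 0.599449.
Q̄ = (S_0/π) × [bracket] = (589/π) × 0.599449 = 112.4 W/m².

Q̄ ≈ 112 W/m²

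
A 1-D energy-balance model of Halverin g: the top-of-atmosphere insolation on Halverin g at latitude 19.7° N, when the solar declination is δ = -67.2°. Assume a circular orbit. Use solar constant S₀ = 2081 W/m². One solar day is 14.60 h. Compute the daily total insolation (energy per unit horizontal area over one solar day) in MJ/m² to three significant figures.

0.689 MJ/m²

cos H₀ = −tan(+19.7°) tan(-67.200°) = 0.8518, H₀ = 0.5514 rad.
Bracket: H₀ sin φ sin δ + cos φ cos δ sin H₀ = 0.5514×0.33710×-0.92186 + 0.94147×0.38752×0.52391 = -0.171353 + 0.191143 = 0.019790.
Q̄ = (S₀/π) × [bracket] = (2081/π) × 0.019790 = 13.109 W/m².
Daily total = Q̄ × 14.60 h × 3600 s/h = 13.109 × 14.60 × 3600 / 10⁶ = 0.6890 MJ/m².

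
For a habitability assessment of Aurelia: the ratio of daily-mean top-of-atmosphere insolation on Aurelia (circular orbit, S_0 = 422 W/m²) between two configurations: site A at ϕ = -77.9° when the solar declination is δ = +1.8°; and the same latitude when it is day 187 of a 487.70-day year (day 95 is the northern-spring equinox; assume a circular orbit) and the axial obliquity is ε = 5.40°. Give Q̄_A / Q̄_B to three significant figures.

Q̄_A / Q̄_B ≈ 1.77

— Configuration A (ϕ=-77.9°):
cos h₀ = −tan(-77.9°) tan(+1.800°) = 0.1466, h₀ = 1.4237 rad.
Bracket: h₀ sin ϕ sin δ + cos ϕ cos δ sin h₀ = 1.4237×-0.97778×0.03141 + 0.20962×0.99951×0.98920 = -0.043725 + 0.207254 = 0.163529.
Q̄ = (S_0/π) × [bracket] = (422/π) × 0.163529 = 21.966 W/m².
— Configuration B (ϕ=-77.9°):
Solar longitude: L_s = 360° × (187 − 95)/487.70 = 67.911°.
sin δ = sin 5.40° × sin 67.911° = 0.08720, so δ = +5.003°.
cos h₀ = −tan(-77.9°) tan(+5.003°) = 0.4083, h₀ = 1.1502 rad.
Bracket: h₀ sin ϕ sin δ + cos ϕ cos δ sin h₀ = 1.1502×-0.97778×0.08720 + 0.20962×0.99619×0.91284 = -0.098069 + 0.190620 = 0.092551.
Q̄ = (S_0/π) × [bracket] = (422/π) × 0.092551 = 12.432 W/m².
Ratio Q̄_A / Q̄_B = 21.966 / 12.432 = 1.767.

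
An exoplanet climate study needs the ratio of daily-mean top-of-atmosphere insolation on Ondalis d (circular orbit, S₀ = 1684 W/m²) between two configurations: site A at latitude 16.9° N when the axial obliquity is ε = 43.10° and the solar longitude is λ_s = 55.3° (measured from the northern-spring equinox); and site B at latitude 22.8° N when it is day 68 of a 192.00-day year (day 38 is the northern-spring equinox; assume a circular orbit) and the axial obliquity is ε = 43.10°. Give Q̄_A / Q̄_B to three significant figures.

— Configuration A (φ=+16.9°):
Solar declination: sin δ = sin ε · sin λ_s = sin 43.10° × sin 55.3° = 0.56175, so δ = +34.177°.
cos H₀ = −tan(+16.9°) tan(+34.177°) = -0.2063, H₀ = 1.7786 rad.
Bracket: H₀ sin φ sin δ + cos φ cos δ sin H₀ = 1.7786×0.29070×0.56175 + 0.95681×0.82731×0.97849 = 0.290447 + 0.774552 = 1.064999.
Q̄ = (S₀/π) × [bracket] = (1684/π) × 1.064999 = 570.88 W/m².
— Configuration B (φ=+22.8°):
Solar longitude: λ_s = 360° × (68 − 38)/192.00 = 56.250°.
sin δ = sin 43.10° × sin 56.250° = 0.56812, so δ = +34.619°.
cos H₀ = −tan(+22.8°) tan(+34.619°) = -0.2902, H₀ = 1.8652 rad.
Bracket: H₀ sin φ sin δ + cos φ cos δ sin H₀ = 1.8652×0.38752×0.56812 + 0.92186×0.82294×0.95697 = 0.410638 + 0.725991 = 1.136629.
Q̄ = (S₀/π) × [bracket] = (1684/π) × 1.136629 = 609.27 W/m².
Ratio Q̄_A / Q̄_B = 570.88 / 609.27 = 0.9370.

Q̄_A / Q̄_B ≈ 0.937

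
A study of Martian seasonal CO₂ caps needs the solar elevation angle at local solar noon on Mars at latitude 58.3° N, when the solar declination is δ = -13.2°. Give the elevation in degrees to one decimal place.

18.5°

At local noon the hour angle is zero, so the zenith angle equals |φ − δ| = |+58.3° − (-13.200°)| = 71.500°.
Elevation = 90° − 71.500° = 18.5°.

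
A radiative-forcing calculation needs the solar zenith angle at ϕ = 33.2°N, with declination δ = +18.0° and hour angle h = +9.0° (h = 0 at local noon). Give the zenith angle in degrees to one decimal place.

θ_z = 17.2°

cos θ_z = sin ϕ sin δ + cos ϕ cos δ cos h = 0.169206 + 0.786012 = 0.955218.
θ_z = arccos(0.955218) = 17.2°.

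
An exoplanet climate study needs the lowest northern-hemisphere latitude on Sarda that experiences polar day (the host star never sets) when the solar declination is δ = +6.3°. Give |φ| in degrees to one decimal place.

|φ| = 83.7°

Polar day requires cos H₀ = −tan φ tan δ ≤ −1, i.e. tan φ tan δ ≥ 1.
The boundary is |tan φ| · |tan δ| = 1, so |φ| = 90° − |δ| = 90° − 6.3° = 83.7° in the northern hemisphere.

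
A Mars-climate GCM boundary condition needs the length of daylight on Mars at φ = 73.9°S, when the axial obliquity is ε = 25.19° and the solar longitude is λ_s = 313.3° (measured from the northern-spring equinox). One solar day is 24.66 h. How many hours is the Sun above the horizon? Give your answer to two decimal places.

Solar declination: sin δ = sin ε · sin λ_s = sin 25.19° × sin 313.3° = -0.30976, so δ = -18.045°.
Sunrise equation: cos H₀ = −tan φ · tan δ = -1.1287 ≤ −1, so the Sun never sets (polar day) and H₀ = π.
Daylight = 2H₀/(2π) × 24.66 h = (3.1416/π) × 24.66 = 24.66 h.

24.66 h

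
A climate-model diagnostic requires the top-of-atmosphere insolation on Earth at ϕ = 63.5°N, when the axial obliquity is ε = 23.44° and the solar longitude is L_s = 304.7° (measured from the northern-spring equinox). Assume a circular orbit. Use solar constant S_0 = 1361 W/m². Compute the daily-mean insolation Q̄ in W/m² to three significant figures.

Q̄ ≈ 29.6 W/m²

Solar declination: sin δ = sin ε · sin L_s = sin 23.44° × sin 304.7° = -0.32704, so δ = -19.089°.
cos h₀ = −tan(+63.5°) tan(-19.089°) = 0.6941, h₀ = 0.8036 rad.
Bracket: h₀ sin ϕ sin δ + cos ϕ cos δ sin h₀ = 0.8036×0.89493×-0.32704 + 0.44620×0.94501×0.71987 = -0.235196 + 0.303543 = 0.068347.
Q̄ = (S_0/π) × [bracket] = (1361/π) × 0.068347 = 29.61 W/m².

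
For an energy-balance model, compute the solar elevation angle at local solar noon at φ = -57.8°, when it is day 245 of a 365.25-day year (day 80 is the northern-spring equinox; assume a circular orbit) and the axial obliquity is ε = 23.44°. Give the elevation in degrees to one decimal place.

25.4°

Solar longitude: λ_s = 360° × (245 − 80)/365.25 = 162.628°.
sin δ = sin 23.44° × sin 162.628° = 0.11877, so δ = +6.821°.
At local noon the hour angle is zero, so the zenith angle equals |φ − δ| = |-57.8° − (+6.821°)| = 64.621°.
Elevation = 90° − 64.621° = 25.4°.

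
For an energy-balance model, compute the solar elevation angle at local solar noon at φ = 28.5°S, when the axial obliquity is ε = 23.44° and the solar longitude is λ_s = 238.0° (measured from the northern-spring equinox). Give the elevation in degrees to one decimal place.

81.2°

Solar declination: sin δ = sin ε · sin λ_s = sin 23.44° × sin 238.0° = -0.33734, so δ = -19.715°.
At local noon the hour angle is zero, so the zenith angle equals |φ − δ| = |-28.5° − (-19.715°)| = 8.785°.
Elevation = 90° − 8.785° = 81.2°.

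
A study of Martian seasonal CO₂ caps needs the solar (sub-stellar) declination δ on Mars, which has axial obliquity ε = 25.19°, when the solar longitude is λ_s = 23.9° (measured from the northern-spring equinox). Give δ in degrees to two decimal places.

δ = +9.93°

sin δ = sin ε · sin λ_s = sin 25.19° × sin 23.9° = 0.172437.
δ = arcsin(0.172437) = +9.93°.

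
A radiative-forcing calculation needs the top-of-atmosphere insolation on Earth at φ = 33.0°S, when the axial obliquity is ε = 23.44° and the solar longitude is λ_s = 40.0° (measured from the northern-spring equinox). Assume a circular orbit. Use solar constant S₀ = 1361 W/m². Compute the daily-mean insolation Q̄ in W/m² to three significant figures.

Q̄ ≈ 262 W/m²

Solar declination: sin δ = sin ε · sin λ_s = sin 23.44° × sin 40.0° = 0.25569, so δ = +14.815°.
cos H₀ = −tan(-33.0°) tan(+14.815°) = 0.1718, H₀ = 1.3982 rad.
Bracket: H₀ sin φ sin δ + cos φ cos δ sin H₀ = 1.3982×-0.54464×0.25569 + 0.83867×0.96676×0.98514 = -0.194712 + 0.798744 = 0.604032.
Q̄ = (S₀/π) × [bracket] = (1361/π) × 0.604032 = 261.7 W/m².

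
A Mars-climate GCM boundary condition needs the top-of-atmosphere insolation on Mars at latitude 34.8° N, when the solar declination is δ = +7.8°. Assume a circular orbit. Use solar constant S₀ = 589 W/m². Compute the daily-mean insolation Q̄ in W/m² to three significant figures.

Q̄ ≈ 176 W/m²

cos H₀ = −tan(+34.8°) tan(+7.800°) = -0.0952, H₀ = 1.6661 rad.
Bracket: H₀ sin φ sin δ + cos φ cos δ sin H₀ = 1.6661×0.57071×0.13572 + 0.82115×0.99075×0.99546 = 0.129051 + 0.809861 = 0.938912.
Q̄ = (S₀/π) × [bracket] = (589/π) × 0.938912 = 176.0 W/m².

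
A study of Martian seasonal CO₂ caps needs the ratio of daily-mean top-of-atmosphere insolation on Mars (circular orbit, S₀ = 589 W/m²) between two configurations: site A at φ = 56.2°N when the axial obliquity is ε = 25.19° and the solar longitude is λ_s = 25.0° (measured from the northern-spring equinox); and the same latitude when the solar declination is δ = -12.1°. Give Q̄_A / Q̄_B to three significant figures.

Q̄_A / Q̄_B ≈ 2.69

— Configuration A (φ=+56.2°):
Solar declination: sin δ = sin ε · sin λ_s = sin 25.19° × sin 25.0° = 0.17988, so δ = +10.362°.
cos H₀ = −tan(+56.2°) tan(+10.362°) = -0.2731, H₀ = 1.8475 rad.
Bracket: H₀ sin φ sin δ + cos φ cos δ sin H₀ = 1.8475×0.83098×0.17988 + 0.55630×0.98369×0.96197 = 0.276158 + 0.526416 = 0.802574.
Q̄ = (S₀/π) × [bracket] = (589/π) × 0.802574 = 150.47 W/m².
— Configuration B (φ=+56.2°):
cos H₀ = −tan(+56.2°) tan(-12.100°) = 0.3202, H₀ = 1.2448 rad.
Bracket: H₀ sin φ sin δ + cos φ cos δ sin H₀ = 1.2448×0.83098×-0.20962 + 0.55630×0.97778×0.94734 = -0.216832 + 0.515295 = 0.298463.
Q̄ = (S₀/π) × [bracket] = (589/π) × 0.298463 = 55.957 W/m².
Ratio Q̄_A / Q̄_B = 150.47 / 55.957 = 2.689.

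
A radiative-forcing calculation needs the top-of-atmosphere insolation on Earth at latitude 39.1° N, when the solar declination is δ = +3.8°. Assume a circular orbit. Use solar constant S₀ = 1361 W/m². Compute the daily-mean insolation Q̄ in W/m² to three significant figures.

Q̄ ≈ 364 W/m²

cos H₀ = −tan(+39.1°) tan(+3.800°) = -0.0540, H₀ = 1.6248 rad.
Bracket: H₀ sin φ sin δ + cos φ cos δ sin H₀ = 1.6248×0.63068×0.06627 + 0.77605×0.99780×0.99854 = 0.067909 + 0.773212 = 0.841121.
Q̄ = (S₀/π) × [bracket] = (1361/π) × 0.841121 = 364.4 W/m².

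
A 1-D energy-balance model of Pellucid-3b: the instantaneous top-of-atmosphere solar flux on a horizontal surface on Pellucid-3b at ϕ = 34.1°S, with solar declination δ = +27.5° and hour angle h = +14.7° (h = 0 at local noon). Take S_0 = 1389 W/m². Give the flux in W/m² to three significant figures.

cos θ_z = sin ϕ sin δ + cos ϕ cos δ cos h = -0.258874 + 0.710457 = 0.451583.
Flux = S_0 · cos θ_z = 1389 × 0.451583 = 627.2 W/m².

627 W/m²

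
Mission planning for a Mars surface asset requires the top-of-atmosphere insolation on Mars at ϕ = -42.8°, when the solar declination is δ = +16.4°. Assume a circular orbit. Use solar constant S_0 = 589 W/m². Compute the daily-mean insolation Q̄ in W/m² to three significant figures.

cos h₀ = −tan(-42.8°) tan(+16.400°) = 0.2725, h₀ = 1.2948 rad.
Bracket: h₀ sin ϕ sin δ + cos ϕ cos δ sin h₀ = 1.2948×-0.67944×0.28234 + 0.73373×0.95931×0.96214 = -0.248385 + 0.677226 = 0.428841.
Q̄ = (S_0/π) × [bracket] = (589/π) × 0.428841 = 80.40 W/m².

Q̄ ≈ 80.4 W/m²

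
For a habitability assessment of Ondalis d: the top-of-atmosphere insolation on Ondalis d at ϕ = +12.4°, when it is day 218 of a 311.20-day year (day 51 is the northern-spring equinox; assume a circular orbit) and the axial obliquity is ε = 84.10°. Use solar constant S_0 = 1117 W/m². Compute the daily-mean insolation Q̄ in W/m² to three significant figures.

Solar longitude: L_s = 360° × (218 − 51)/311.20 = 193.188°.
sin δ = sin 84.10° × sin 193.188° = -0.22693, so δ = -13.117°.
cos h₀ = −tan(+12.4°) tan(-13.117°) = 0.0512, h₀ = 1.5195 rad.
Bracket: h₀ sin ϕ sin δ + cos ϕ cos δ sin h₀ = 1.5195×0.21474×-0.22693 + 0.97667×0.97391×0.99869 = -0.074047 + 0.949943 = 0.875896.
Q̄ = (S_0/π) × [bracket] = (1117/π) × 0.875896 = 311.4 W/m².

Q̄ ≈ 311 W/m²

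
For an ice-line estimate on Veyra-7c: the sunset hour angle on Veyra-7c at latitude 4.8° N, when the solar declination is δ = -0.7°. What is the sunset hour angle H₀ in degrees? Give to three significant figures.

H₀ = 89.9°

cos H₀ = −tan φ · tan δ = −tan(+4.8°) × tan(-0.700°) = 0.0010, so H₀ = 1.5698 rad = 89.94°.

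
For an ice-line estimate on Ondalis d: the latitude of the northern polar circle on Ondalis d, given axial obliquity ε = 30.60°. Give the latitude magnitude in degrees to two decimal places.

59.40°

The polar circle is the lowest latitude that experiences at least one full rotation of continuous daylight at the northern-summer solstice; it lies at |ϕ| = 90° − ε = 90° − 30.60° = 59.40°.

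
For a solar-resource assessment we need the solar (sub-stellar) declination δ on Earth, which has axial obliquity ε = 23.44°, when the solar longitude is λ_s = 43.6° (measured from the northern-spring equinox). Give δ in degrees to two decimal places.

sin δ = sin ε · sin λ_s = sin 23.44° × sin 43.6° = 0.274323.
δ = arcsin(0.274323) = +15.92°.

δ = +15.92°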